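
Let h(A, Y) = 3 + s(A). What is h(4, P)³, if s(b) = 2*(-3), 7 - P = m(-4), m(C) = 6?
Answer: -27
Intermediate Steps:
P = 1 (P = 7 - 1*6 = 7 - 6 = 1)
s(b) = -6
h(A, Y) = -3 (h(A, Y) = 3 - 6 = -3)
h(4, P)³ = (-3)³ = -27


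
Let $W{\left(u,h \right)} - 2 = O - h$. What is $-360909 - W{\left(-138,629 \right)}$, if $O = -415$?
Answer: $-359867$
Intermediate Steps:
$W{\left(u,h \right)} = -413 - h$ ($W{\left(u,h \right)} = 2 - \left(415 + h\right) = -413 - h$)
$-360909 - W{\left(-138,629 \right)} = -360909 - \left(-413 - 629\right) = -360909 - -1042 = -360909 + 1042 = -359867$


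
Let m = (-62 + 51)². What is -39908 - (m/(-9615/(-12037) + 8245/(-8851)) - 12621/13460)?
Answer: -16870957717777/432638050 ≈ -38996.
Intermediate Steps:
m = 121 (m = (-11)² = 121)
-39908 - (m/(-9615/(-12037) + 8245/(-8851)) - 12621/13460) = -39908 - (121/(-9615/(-12037) + 8245/(-8851)) - 12621/13460) = -39908 - (121/(-9615*(-1/12037) + 8245*(-1/8851)) - 12621*1/13460) = -39908 - (121/(9615/12037 - 8245/8851) - 12621/13460) = -39908 - (121/(-14142700/106539487) - 12621/13460) = -39908 - (121*(-106539487/14142700) - 12621/13460) = -39908 - (-1171934357/1285700 - 12621/13460) = -39908 - 1*(-394761581623/432638050) = -39908 + 394761581623/432638050 = -16870957717777/432638050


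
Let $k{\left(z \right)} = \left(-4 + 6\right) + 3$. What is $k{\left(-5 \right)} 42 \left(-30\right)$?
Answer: $-6300$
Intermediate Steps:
$k{\left(z \right)} = 5$ ($k{\left(z \right)} = 2 + 3 = 5$)
$k{\left(-5 \right)} 42 \left(-30\right) = 5 \cdot 42 \left(-30\right) = 210 \left(-30\right) = -6300$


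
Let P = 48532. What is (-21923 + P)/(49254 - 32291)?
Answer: 26609/16963 ≈ 1.5686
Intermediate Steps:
(-21923 + P)/(49254 - 32291) = (-21923 + 48532)/(49254 - 32291) = 26609/16963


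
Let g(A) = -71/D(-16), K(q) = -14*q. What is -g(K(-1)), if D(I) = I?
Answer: -71/16 ≈ -4.4375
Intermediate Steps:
g(A) = 71/16 (g(A) = -71/(-16) = -71*(-1/16) = 71/16)
-g(K(-1)) = -1*71/16 = -71/16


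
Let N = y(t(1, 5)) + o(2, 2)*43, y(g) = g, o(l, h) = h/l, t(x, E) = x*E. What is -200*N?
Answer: -9600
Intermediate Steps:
t(x, E) = E*x
N = 48 (N = 5*1 + (2/2)*43 = 5 + (2*(½))*43 = 5 + 1*43 = 5 + 43 = 48)
-200*N = -200*48 = -9600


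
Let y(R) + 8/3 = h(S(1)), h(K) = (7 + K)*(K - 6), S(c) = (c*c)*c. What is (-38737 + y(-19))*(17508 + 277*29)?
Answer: -2971414399/3 ≈ -9.9047e+8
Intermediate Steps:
S(c) = c³ (S(c) = c²*c = c³)
h(K) = (-6 + K)*(7 + K) (h(K) = (7 + K)*(-6 + K) = (-6 + K)*(7 + K))
y(R) = -128/3 (y(R) = -8/3 + (-42 + 1³ + (1³)²) = -8/3 + (-42 + 1 + 1²) = -8/3 + (-42 + 1 + 1) = -8/3 - 40 = -128/3)
(-38737 + y(-19))*(17508 + 277*29) = (-38737 - 128/3)*(17508 + 277*29) = -116339*(17508 + 8033)/3 = -116339/3*25541 = -2971414399/3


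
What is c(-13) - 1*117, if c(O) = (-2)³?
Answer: -125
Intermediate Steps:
c(O) = -8
c(-13) - 1*117 = -8 - 1*117 = -8 - 117 = -125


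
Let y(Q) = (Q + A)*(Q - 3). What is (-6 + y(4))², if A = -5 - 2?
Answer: 81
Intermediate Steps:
A = -7
y(Q) = (-7 + Q)*(-3 + Q) (y(Q) = (Q - 7)*(Q - 3) = (-7 + Q)*(-3 + Q))
(-6 + y(4))² = (-6 + (21 + 4² - 10*4))² = (-6 + (21 + 16 - 40))² = (-6 - 3)² = (-9)² = 81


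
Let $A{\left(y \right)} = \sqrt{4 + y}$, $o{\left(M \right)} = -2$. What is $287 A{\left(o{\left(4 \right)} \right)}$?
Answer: $287 \sqrt{2} \approx 405.88$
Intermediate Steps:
$287 A{\left(o{\left(4 \right)} \right)} = 287 \sqrt{4 - 2} = 287 \sqrt{2}$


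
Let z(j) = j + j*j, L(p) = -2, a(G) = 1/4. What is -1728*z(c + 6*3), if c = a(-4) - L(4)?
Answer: -743580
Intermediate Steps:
a(G) = 1/4
c = 9/4 (c = 1/4 - 1*(-2) = 1/4 + 2 = 9/4 ≈ 2.2500)
z(j) = j + j**2
-1728*z(c + 6*3) = -1728*(9/4 + 6*3)*(1 + (9/4 + 6*3)) = -1728*(9/4 + 18)*(1 + (9/4 + 18)) = -34992*(1 + 81/4) = -34992*85/4 = -1728*6885/16 = -743580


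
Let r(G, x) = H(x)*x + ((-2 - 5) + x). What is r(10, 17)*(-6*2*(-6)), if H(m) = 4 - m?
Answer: -15192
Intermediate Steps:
r(G, x) = -7 + x + x*(4 - x) (r(G, x) = (4 - x)*x + ((-2 - 5) + x) = x*(4 - x) + (-7 + x) = -7 + x + x*(4 - x))
r(10, 17)*(-6*2*(-6)) = (-7 + 17 - 1*17*(-4 + 17))*(-6*2*(-6)) = (-7 + 17 - 1*17*13)*(-12*(-6)) = (-7 + 17 - 221)*72 = -211*72 = -15192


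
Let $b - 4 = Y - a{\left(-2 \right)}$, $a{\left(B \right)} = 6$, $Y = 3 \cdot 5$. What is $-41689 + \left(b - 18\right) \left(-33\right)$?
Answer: $-41524$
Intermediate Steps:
$Y = 15$
$b = 13$ ($b = 4 + \left(15 - 6\right) = 4 + 9 = 13$)
$-41689 + \left(b - 18\right) \left(-33\right) = -41689 + \left(13 - 18\right) \left(-33\right) = -41689 - -165 = -41689 + 165 = -41524$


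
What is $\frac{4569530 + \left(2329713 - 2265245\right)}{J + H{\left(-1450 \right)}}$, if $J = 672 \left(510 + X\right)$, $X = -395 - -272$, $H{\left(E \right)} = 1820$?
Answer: $\frac{2316999}{130942} \approx 17.695$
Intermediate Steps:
$X = -123$ ($X = -395 + 272 = -123$)
$J = 260064$ ($J = 672 \left(510 - 123\right) = 672 \cdot 387 = 260064$)
$\frac{4569530 + \left(2329713 - 2265245\right)}{J + H{\left(-1450 \right)}} = \frac{4569530 + \left(2329713 - 2265245\right)}{260064 + 1820} = \frac{4569530 + \left(2329713 - 2265245\right)}{261884} = \left(4569530 + 64468\right) \frac{1}{261884} = 4633998 \cdot \frac{1}{261884} = \frac{2316999}{130942}$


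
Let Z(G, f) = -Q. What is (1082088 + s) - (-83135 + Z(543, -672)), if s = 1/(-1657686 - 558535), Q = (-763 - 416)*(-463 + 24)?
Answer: 3729465563683/2216221 ≈ 1.6828e+6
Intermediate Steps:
Q = 517581 (Q = -1179*(-439) = 517581)
s = -1/2216221 (s = 1/(-2216221) = -1/2216221 ≈ -4.5122e-7)
Z(G, f) = -517581 (Z(G, f) = -1*517581 = -517581)
(1082088 + s) - (-83135 + Z(543, -672)) = (1082088 - 1/2216221) - (-83135 - 517581) = 2398146149447/2216221 - 1*(-600716) = 2398146149447/2216221 + 600716 = 3729465563683/2216221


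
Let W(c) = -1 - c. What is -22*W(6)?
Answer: 154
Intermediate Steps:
-22*W(6) = -22*(-1 - 1*6) = -22*(-1 - 6) = -22*(-7) = 154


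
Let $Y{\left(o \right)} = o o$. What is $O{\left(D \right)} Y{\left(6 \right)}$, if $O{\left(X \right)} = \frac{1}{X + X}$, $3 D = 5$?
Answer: $\frac{54}{5} \approx 10.8$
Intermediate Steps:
$D = \frac{5}{3}$ ($D = \frac{1}{3} \cdot 5 = \frac{5}{3} \approx 1.6667$)
$Y{\left(o \right)} = o^{2}$
$O{\left(X \right)} = \frac{1}{2 X}$
$O{\left(D \right)} Y{\left(6 \right)} = \frac{1}{2 \cdot \frac{5}{3}} \cdot 6^{2} = \frac{1}{2} \cdot \frac{3}{5} \cdot 36 = \frac{3}{10} \cdot 36 = \frac{54}{5}$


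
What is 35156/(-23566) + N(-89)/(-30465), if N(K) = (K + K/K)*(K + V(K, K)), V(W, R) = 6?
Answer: -621576802/358969095 ≈ -1.7316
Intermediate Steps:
N(K) = (1 + K)*(6 + K) (N(K) = (K + K/K)*(K + 6) = (K + 1)*(6 + K) = (1 + K)*(6 + K))
35156/(-23566) + N(-89)/(-30465) = 35156/(-23566) + (6 + (-89)² + 7*(-89))/(-30465) = 35156*(-1/23566) + (6 + 7921 - 623)*(-1/30465) = -17578/11783 + 7304*(-1/30465) = -17578/11783 - 7304/30465 = -621576802/358969095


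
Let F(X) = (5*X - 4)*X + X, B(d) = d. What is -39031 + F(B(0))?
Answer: -39031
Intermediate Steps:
F(X) = X + X*(-4 + 5*X) (F(X) = (-4 + 5*X)*X + X = X*(-4 + 5*X) + X = X + X*(-4 + 5*X))
-39031 + F(B(0)) = -39031 + 0*(-3 + 5*0) = -39031 + 0*(-3 + 0) = -39031 + 0*(-3) = -39031 + 0 = -39031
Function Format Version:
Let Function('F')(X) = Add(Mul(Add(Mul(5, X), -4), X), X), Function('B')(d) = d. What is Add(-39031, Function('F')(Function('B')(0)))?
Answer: -39031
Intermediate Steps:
Function('F')(X) = Add(X, Mul(X, Add(-4, Mul(5, X)))) (Function('F')(X) = Add(Mul(Add(-4, Mul(5, X)), X), X) = Add(Mul(X, Add(-4, Mul(5, X))), X) = Add(X, Mul(X, Add(-4, Mul(5, X)))))
Add(-39031, Function('F')(Function('B')(0))) = Add(-39031, Mul(0, Add(-3, Mul(5, 0)))) = Add(-39031, Mul(0, Add(-3, 0))) = Add(-39031, Mul(0, -3)) = Add(-39031, 0) = -39031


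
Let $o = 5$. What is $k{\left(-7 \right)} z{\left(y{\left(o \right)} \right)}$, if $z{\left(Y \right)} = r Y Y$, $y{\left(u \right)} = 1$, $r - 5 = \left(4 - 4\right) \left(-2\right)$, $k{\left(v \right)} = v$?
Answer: $-35$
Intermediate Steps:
$r = 5$ ($r = 5 + \left(4 - 4\right) \left(-2\right) = 5 + 0 \left(-2\right) = 5 + 0 = 5$)
$z{\left(Y \right)} = 5 Y^{2}$ ($z{\left(Y \right)} = 5 Y Y = 5 Y^{2}$)
$k{\left(-7 \right)} z{\left(y{\left(o \right)} \right)} = - 7 \cdot 5 \cdot 1^{2} = - 7 \cdot 5 \cdot 1 = \left(-7\right) 5 = -35$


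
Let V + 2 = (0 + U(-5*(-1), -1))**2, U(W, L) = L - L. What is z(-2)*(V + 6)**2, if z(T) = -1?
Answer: -16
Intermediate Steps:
U(W, L) = 0
V = -2 (V = -2 + (0 + 0)**2 = -2 + 0**2 = -2 + 0 = -2)
z(-2)*(V + 6)**2 = -(-2 + 6)**2 = -1*4**2 = -1*16 = -16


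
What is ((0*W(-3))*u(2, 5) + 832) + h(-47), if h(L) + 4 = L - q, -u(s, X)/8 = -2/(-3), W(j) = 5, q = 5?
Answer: 776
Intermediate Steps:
u(s, X) = -16/3 (u(s, X) = -(-16)/(-3) = -(-16)*(-1)/3 = -8*⅔ = -16/3)
h(L) = -9 + L (h(L) = -4 + (L - 1*5) = -4 + (L - 5) = -4 + (-5 + L) = -9 + L)
((0*W(-3))*u(2, 5) + 832) + h(-47) = ((0*5)*(-16/3) + 832) + (-9 - 47) = (0*(-16/3) + 832) - 56 = (0 + 832) - 56 = 832 - 56 = 776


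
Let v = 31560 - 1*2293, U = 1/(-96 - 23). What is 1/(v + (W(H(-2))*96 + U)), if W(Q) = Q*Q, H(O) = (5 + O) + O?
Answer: 119/3494196 ≈ 3.4056e-5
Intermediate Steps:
U = -1/119 (U = 1/(-119) = -1/119 ≈ -0.0084034)
H(O) = 5 + 2*O
W(Q) = Q**2
v = 29267 (v = 31560 - 2293 = 29267)
1/(v + (W(H(-2))*96 + U)) = 1/(29267 + ((5 + 2*(-2))**2*96 - 1/119)) = 1/(29267 + ((5 - 4)**2*96 - 1/119)) = 1/(29267 + (1**2*96 - 1/119)) = 1/(29267 + (1*96 - 1/119)) = 1/(29267 + (96 - 1/119)) = 1/(29267 + 11423/119) = 1/(3494196/119) = 119/3494196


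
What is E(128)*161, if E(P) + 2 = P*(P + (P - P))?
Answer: 2637502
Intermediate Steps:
E(P) = -2 + P**2 (E(P) = -2 + P*(P + (P - P)) = -2 + P*(P + 0) = -2 + P*P = -2 + P**2)
E(128)*161 = (-2 + 128**2)*161 = (-2 + 16384)*161 = 16382*161 = 2637502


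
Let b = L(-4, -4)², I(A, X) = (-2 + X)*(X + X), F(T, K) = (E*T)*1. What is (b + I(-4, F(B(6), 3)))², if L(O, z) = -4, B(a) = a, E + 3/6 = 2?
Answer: 20164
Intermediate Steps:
E = 3/2 (E = -½ + 2 = 3/2 ≈ 1.5000)
F(T, K) = 3*T/2 (F(T, K) = (3*T/2)*1 = 3*T/2)
I(A, X) = 2*X*(-2 + X) (I(A, X) = (-2 + X)*(2*X) = 2*X*(-2 + X))
b = 16 (b = (-4)² = 16)
(b + I(-4, F(B(6), 3)))² = (16 + 2*((3/2)*6)*(-2 + (3/2)*6))² = (16 + 2*9*(-2 + 9))² = (16 + 2*9*7)² = (16 + 126)² = 142² = 20164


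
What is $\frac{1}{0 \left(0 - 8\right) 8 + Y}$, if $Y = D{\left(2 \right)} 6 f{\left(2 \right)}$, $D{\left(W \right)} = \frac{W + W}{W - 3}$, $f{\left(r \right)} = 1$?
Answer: $- \frac{1}{24} \approx -0.041667$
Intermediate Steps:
$D{\left(W \right)} = \frac{2 W}{-3 + W}$
$Y = -24$ ($Y = 2 \cdot 2 \frac{1}{-3 + 2} \cdot 6 \cdot 1 = 2 \cdot 2 \frac{1}{-1} \cdot 6 \cdot 1 = 2 \cdot 2 \left(-1\right) 6 \cdot 1 = \left(-4\right) 6 \cdot 1 = \left(-24\right) 1 = -24$)
$\frac{1}{0 \left(0 - 8\right) 8 + Y} = \frac{1}{0 \left(0 - 8\right) 8 - 24} = \frac{1}{0 \left(-8\right) 8 - 24} = \frac{1}{0 \cdot 8 - 24} = \frac{1}{0 - 24} = \frac{1}{-24} = - \frac{1}{24}$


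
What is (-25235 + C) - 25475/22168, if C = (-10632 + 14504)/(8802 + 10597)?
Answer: -10852392857549/430037032 ≈ -25236.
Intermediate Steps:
C = 3872/19399 ≈ 0.19960
(-25235 + C) - 25475/22168 = (-25235 + 3872/19399) - 25475/22168 = -489529893/19399 - 25475*1/22168 = -489529893/19399 - 25475/22168 = -10852392857549/430037032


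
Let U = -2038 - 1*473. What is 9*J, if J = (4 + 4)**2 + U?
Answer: -22023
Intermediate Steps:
U = -2511 (U = -2038 - 473 = -2511)
J = -2447 (J = (4 + 4)**2 - 2511 = 8**2 - 2511 = 64 - 2511 = -2447)
9*J = 9*(-2447) = -22023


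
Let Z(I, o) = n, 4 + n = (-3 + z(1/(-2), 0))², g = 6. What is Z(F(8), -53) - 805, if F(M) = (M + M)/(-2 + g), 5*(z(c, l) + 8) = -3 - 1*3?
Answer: -16504/25 ≈ -660.16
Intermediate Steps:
z(c, l) = -46/5 (z(c, l) = -8 + (-3 - 1*3)/5 = -8 + (-3 - 3)/5 = -8 + (⅕)*(-6) = -8 - 6/5 = -46/5)
F(M) = M/2 (F(M) = (M + M)/(-2 + 6) = (2*M)/4 = (2*M)*(¼) = M/2)
n = 3621/25 (n = -4 + (-3 - 46/5)² = -4 + (-61/5)² = -4 + 3721/25 = 3621/25 ≈ 144.84)
Z(I, o) = 3621/25
Z(F(8), -53) - 805 = 3621/25 - 805 = -16504/25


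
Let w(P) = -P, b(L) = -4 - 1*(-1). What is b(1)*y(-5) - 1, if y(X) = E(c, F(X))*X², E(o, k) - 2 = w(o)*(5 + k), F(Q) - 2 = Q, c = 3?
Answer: 299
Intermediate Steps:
b(L) = -3 (b(L) = -4 + 1 = -3)
F(Q) = 2 + Q
E(o, k) = 2 - o*(5 + k) (E(o, k) = 2 + (-o)*(5 + k) = 2 - o*(5 + k))
y(X) = X²*(-19 - 3*X) (y(X) = (2 - 5*3 - 1*(2 + X)*3)*X² = (2 - 15 + (-6 - 3*X))*X² = (-19 - 3*X)*X² = X²*(-19 - 3*X))
b(1)*y(-5) - 1 = -3*(-5)²*(-19 - 3*(-5)) - 1 = -75*(-19 + 15) - 1 = -75*(-4) - 1 = -3*(-100) - 1 = 300 - 1 = 299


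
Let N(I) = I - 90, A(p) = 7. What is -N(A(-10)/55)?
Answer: 4943/55 ≈ 89.873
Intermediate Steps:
N(I) = -90 + I
-N(A(-10)/55) = -(-90 + 7/55) = -1*(-4943/55) = 4943/55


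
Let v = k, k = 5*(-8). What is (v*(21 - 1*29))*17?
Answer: 5440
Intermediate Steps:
k = -40
v = -40
(v*(21 - 1*29))*17 = -40*(21 - 1*29)*17 = -40*(21 - 29)*17 = -40*(-8)*17 = 320*17 = 5440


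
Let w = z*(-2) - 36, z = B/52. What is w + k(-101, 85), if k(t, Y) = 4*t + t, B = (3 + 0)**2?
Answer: -14075/26 ≈ -541.35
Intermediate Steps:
B = 9 (B = 3**2 = 9)
k(t, Y) = 5*t
z = 9/52 ≈ 0.17308
w = -945/26 (w = (9/52)*(-2) - 36 = -9/26 - 36 = -945/26 ≈ -36.346)
w + k(-101, 85) = -945/26 + 5*(-101) = -945/26 - 505 = -14075/26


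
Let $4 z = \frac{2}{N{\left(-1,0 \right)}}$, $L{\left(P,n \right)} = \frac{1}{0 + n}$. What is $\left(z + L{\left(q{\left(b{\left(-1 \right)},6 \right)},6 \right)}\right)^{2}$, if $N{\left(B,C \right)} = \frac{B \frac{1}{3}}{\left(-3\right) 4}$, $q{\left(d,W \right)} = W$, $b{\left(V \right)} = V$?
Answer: $\frac{11881}{36} \approx 330.03$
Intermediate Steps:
$N{\left(B,C \right)} = - \frac{B}{36}$ ($N{\left(B,C \right)} = \frac{B \frac{1}{3}}{-12} = \frac{B}{3} \left(- \frac{1}{12}\right) = - \frac{B}{36}$)
$L{\left(P,n \right)} = \frac{1}{n}$
$z = 18$ ($z = \frac{2 \frac{1}{\left(- \frac{1}{36}\right) \left(-1\right)}}{4} = \frac{2 \frac{1}{\frac{1}{36}}}{4} = \frac{2 \cdot 36}{4} = \frac{1}{4} \cdot 72 = 18$)
$\left(z + L{\left(q{\left(b{\left(-1 \right)},6 \right)},6 \right)}\right)^{2} = \left(18 + \frac{1}{6}\right)^{2} = \left(\frac{109}{6}\right)^{2} = \frac{11881}{36}$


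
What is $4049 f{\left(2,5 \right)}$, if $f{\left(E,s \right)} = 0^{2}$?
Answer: $0$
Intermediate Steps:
$f{\left(E,s \right)} = 0$
$4049 f{\left(2,5 \right)} = 4049 \cdot 0 = 0$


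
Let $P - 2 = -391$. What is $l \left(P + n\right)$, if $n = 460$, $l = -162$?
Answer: $-11502$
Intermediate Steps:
$P = -389$ ($P = 2 - 391 = -389$)
$l \left(P + n\right) = - 162 \left(-389 + 460\right) = \left(-162\right) 71 = -11502$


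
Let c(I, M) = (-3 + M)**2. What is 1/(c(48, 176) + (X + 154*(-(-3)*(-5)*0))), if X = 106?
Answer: 1/30035 ≈ 3.3294e-5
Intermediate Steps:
1/(c(48, 176) + (X + 154*(-(-3)*(-5)*0))) = 1/((-3 + 176)**2 + (106 + 154*(-(-3)*(-5)*0))) = 1/(173**2 + (106 + 154*(-3*5*0))) = 1/(29929 + (106 + 154*(-15*0))) = 1/(29929 + (106 + 154*0)) = 1/(29929 + (106 + 0)) = 1/(29929 + 106) = 1/30035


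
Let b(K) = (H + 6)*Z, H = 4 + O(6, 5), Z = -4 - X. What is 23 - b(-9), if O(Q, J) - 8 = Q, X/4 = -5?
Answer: -361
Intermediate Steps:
X = -20 (X = 4*(-5) = -20)
Z = 16 (Z = -4 - 1*(-20) = -4 + 20 = 16)
O(Q, J) = 8 + Q
H = 18 (H = 4 + (8 + 6) = 4 + 14 = 18)
b(K) = 384 (b(K) = (18 + 6)*16 = 24*16 = 384)
23 - b(-9) = 23 - 1*384 = 23 - 384 = -361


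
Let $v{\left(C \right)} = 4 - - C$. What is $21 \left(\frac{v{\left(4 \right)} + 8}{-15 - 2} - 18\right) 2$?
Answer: $- \frac{13524}{17} \approx -795.53$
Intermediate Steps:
$v{\left(C \right)} = 4 + C$
$21 \left(\frac{v{\left(4 \right)} + 8}{-15 - 2} - 18\right) 2 = 21 \left(\frac{\left(4 + 4\right) + 8}{-15 - 2} - 18\right) 2 = 21 \left(\frac{8 + 8}{-17} - 18\right) 2 = 21 \left(16 \left(- \frac{1}{17}\right) - 18\right) 2 = 21 \left(- \frac{16}{17} - 18\right) 2 = 21 \left(- \frac{322}{17}\right) 2 = \left(- \frac{6762}{17}\right) 2 = - \frac{13524}{17}$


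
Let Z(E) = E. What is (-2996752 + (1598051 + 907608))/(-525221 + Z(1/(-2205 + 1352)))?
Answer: 418902329/448013514 ≈ 0.93502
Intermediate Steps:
(-2996752 + (1598051 + 907608))/(-525221 + Z(1/(-2205 + 1352))) = (-2996752 + (1598051 + 907608))/(-525221 + 1/(-2205 + 1352)) = (-2996752 + 2505659)/(-525221 + 1/(-853)) = -491093/(-525221 - 1/853) = -491093/(-448013514/853) = -491093*(-853/448013514) = 418902329/448013514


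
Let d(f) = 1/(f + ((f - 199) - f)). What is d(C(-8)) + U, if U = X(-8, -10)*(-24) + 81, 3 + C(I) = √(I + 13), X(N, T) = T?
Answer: 13096277/40799 - √5/40799 ≈ 321.00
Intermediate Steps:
C(I) = -3 + √(13 + I) (C(I) = -3 + √(I + 13) = -3 + √(13 + I))
U = 321 (U = -10*(-24) + 81 = 240 + 81 = 321)
d(f) = 1/(-199 + f) (d(f) = 1/(f + ((-199 + f) - f)) = 1/(f - 199) = 1/(-199 + f))
d(C(-8)) + U = 1/(-199 + (-3 + √(13 - 8))) + 321 = 1/(-199 + (-3 + √5)) + 321 = 1/(-202 + √5) + 321 = 321 + 1/(-202 + √5)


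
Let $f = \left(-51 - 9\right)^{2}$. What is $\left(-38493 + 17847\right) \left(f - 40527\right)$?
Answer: $762394842$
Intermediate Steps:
$f = 3600$ ($f = \left(-60\right)^{2} = 3600$)
$\left(-38493 + 17847\right) \left(f - 40527\right) = \left(-38493 + 17847\right) \left(3600 - 40527\right) = \left(-20646\right) \left(-36927\right) = 762394842$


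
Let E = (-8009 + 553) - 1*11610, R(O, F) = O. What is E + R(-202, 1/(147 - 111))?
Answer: -19268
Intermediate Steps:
E = -19066 (E = -7456 - 11610 = -19066)
E + R(-202, 1/(147 - 111)) = -19066 - 202 = -19268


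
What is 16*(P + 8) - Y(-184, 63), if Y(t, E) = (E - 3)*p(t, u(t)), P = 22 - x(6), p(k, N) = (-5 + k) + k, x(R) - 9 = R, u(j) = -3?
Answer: 22620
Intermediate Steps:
x(R) = 9 + R
p(k, N) = -5 + 2*k
P = 7 (P = 22 - (9 + 6) = 22 - 1*15 = 22 - 15 = 7)
Y(t, E) = (-5 + 2*t)*(-3 + E) (Y(t, E) = (E - 3)*(-5 + 2*t) = (-3 + E)*(-5 + 2*t) = (-5 + 2*t)*(-3 + E))
16*(P + 8) - Y(-184, 63) = 16*(7 + 8) - (-5 + 2*(-184))*(-3 + 63) = 16*15 - (-5 - 368)*60 = 240 - (-373)*60 = 240 - 1*(-22380) = 240 + 22380 = 22620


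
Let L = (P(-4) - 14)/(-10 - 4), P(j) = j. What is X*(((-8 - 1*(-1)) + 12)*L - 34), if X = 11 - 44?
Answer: 6369/7 ≈ 909.86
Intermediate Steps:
L = 9/7 (L = (-4 - 14)/(-10 - 4) = -18/(-14) = -18*(-1/14) = 9/7 ≈ 1.2857)
X = -33
X*(((-8 - 1*(-1)) + 12)*L - 34) = -33*(((-8 - 1*(-1)) + 12)*(9/7) - 34) = -33*(((-8 + 1) + 12)*(9/7) - 34) = -33*((-7 + 12)*(9/7) - 34) = -33*(5*(9/7) - 34) = -33*(45/7 - 34) = -33*(-193/7) = 6369/7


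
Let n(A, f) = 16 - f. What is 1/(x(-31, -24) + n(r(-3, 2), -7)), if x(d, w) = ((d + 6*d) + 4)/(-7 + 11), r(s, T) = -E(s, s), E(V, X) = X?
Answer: -4/121 ≈ -0.033058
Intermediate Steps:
r(s, T) = -s
x(d, w) = 1 + 7*d/4 (x(d, w) = (7*d + 4)/4 = (4 + 7*d)*(¼) = 1 + 7*d/4)
1/(x(-31, -24) + n(r(-3, 2), -7)) = 1/((1 + (7/4)*(-31)) + (16 - 1*(-7))) = 1/((1 - 217/4) + (16 + 7)) = 1/(-213/4 + 23) = 1/(-121/4) = -4/121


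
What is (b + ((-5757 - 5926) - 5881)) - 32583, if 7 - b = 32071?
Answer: -82211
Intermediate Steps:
b = -32064 (b = 7 - 1*32071 = 7 - 32071 = -32064)
(b + ((-5757 - 5926) - 5881)) - 32583 = (-32064 + ((-5757 - 5926) - 5881)) - 32583 = (-32064 + (-11683 - 5881)) - 32583 = (-32064 - 17564) - 32583 = -49628 - 32583 = -82211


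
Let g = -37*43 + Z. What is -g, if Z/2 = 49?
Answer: 1493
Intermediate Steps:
Z = 98 (Z = 2*49 = 98)
g = -1493 (g = -37*43 + 98 = -1591 + 98 = -1493)
-g = -1*(-1493) = 1493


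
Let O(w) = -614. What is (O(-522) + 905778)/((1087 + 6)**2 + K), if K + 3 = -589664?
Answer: 452582/302491 ≈ 1.4962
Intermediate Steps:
K = -589667 (K = -3 - 589664 = -589667)
(O(-522) + 905778)/((1087 + 6)**2 + K) = (-614 + 905778)/((1087 + 6)**2 - 589667) = 905164/(1093**2 - 589667) = 905164/(1194649 - 589667) = 905164/604982 = 905164*(1/604982) = 452582/302491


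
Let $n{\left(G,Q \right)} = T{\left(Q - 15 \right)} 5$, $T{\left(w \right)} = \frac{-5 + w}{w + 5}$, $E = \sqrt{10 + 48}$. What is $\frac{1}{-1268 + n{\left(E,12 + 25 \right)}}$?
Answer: $- \frac{27}{34151} \approx -0.00079061$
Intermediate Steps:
$E = \sqrt{58} \approx 7.6158$
$T{\left(w \right)} = \frac{-5 + w}{5 + w}$
$n{\left(G,Q \right)} = \frac{5 \left(-20 + Q\right)}{-10 + Q}$ ($n{\left(G,Q \right)} = \frac{-5 + \left(Q - 15\right)}{5 + \left(Q - 15\right)} 5 = \frac{-5 + \left(-15 + Q\right)}{5 + \left(-15 + Q\right)} 5 = \frac{-20 + Q}{-10 + Q} 5 = \frac{5 \left(-20 + Q\right)}{-10 + Q}$)
$\frac{1}{-1268 + n{\left(E,12 + 25 \right)}} = \frac{1}{-1268 + \frac{5 \left(-20 + \left(12 + 25\right)\right)}{-10 + \left(12 + 25\right)}} = \frac{1}{-1268 + \frac{5 \left(-20 + 37\right)}{-10 + 37}} = \frac{1}{-1268 + 5 \cdot \frac{1}{27} \cdot 17} = \frac{1}{-1268 + \frac{85}{27}} = \frac{1}{- \frac{34151}{27}} = - \frac{27}{34151}$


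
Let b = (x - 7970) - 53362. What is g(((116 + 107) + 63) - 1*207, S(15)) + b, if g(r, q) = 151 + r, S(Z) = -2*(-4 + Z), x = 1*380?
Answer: -60722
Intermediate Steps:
x = 380
S(Z) = 8 - 2*Z
b = -60952 (b = (380 - 7970) - 53362 = -7590 - 53362 = -60952)
g(((116 + 107) + 63) - 1*207, S(15)) + b = (151 + (((116 + 107) + 63) - 1*207)) - 60952 = (151 + ((223 + 63) - 207)) - 60952 = (151 + (286 - 207)) - 60952 = (151 + 79) - 60952 = 230 - 60952 = -60722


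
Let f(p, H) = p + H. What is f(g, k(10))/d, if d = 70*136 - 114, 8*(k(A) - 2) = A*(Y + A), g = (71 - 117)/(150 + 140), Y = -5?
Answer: 4693/5455480 ≈ 0.00086024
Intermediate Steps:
g = -23/145 (g = -46/290 = -46*1/290 = -23/145 ≈ -0.15862)
k(A) = 2 + A*(-5 + A)/8 (k(A) = 2 + (A*(-5 + A))/8 = 2 + A*(-5 + A)/8)
d = 9406 (d = 9520 - 114 = 9406)
f(p, H) = H + p
f(g, k(10))/d = ((2 - 5/8*10 + (⅛)*10²) - 23/145)/9406 = ((2 - 25/4 + (⅛)*100) - 23/145)*(1/9406) = ((2 - 25/4 + 25/2) - 23/145)*(1/9406) = (33/4 - 23/145)*(1/9406) = (4693/580)*(1/9406) = 4693/5455480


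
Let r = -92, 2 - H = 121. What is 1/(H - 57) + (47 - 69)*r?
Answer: 356223/176 ≈ 2024.0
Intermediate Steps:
H = -119 (H = 2 - 1*121 = 2 - 121 = -119)
1/(H - 57) + (47 - 69)*r = 1/(-119 - 57) + (47 - 69)*(-92) = 1/(-176) - 22*(-92) = -1/176 + 2024 = 356223/176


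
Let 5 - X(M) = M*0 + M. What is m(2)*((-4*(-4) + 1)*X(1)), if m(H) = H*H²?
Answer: 544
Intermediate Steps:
m(H) = H³
X(M) = 5 - M (X(M) = 5 - (M*0 + M) = 5 - (0 + M) = 5 - M)
m(2)*((-4*(-4) + 1)*X(1)) = 2³*((-4*(-4) + 1)*(5 - 1*1)) = 8*((16 + 1)*(5 - 1)) = 8*(17*4) = 8*68 = 544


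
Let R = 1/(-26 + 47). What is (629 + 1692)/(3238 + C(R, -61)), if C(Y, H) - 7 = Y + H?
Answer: 48741/66865 ≈ 0.72895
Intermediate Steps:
R = 1/21 ≈ 0.047619
C(Y, H) = 7 + H + Y (C(Y, H) = 7 + (Y + H) = 7 + (H + Y) = 7 + H + Y)
(629 + 1692)/(3238 + C(R, -61)) = (629 + 1692)/(3238 + (7 - 61 + 1/21)) = 2321/(3238 - 1133/21) = 2321/(66865/21) = 2321*(21/66865) = 48741/66865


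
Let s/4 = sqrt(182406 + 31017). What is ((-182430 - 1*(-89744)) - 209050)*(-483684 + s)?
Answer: 145944875424 - 1206944*sqrt(213423) ≈ 1.4539e+11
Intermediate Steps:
s = 4*sqrt(213423) (s = 4*sqrt(182406 + 31017) = 4*sqrt(213423) ≈ 1847.9)
((-182430 - 1*(-89744)) - 209050)*(-483684 + s) = ((-182430 - 1*(-89744)) - 209050)*(-483684 + 4*sqrt(213423)) = ((-182430 + 89744) - 209050)*(-483684 + 4*sqrt(213423)) = (-92686 - 209050)*(-483684 + 4*sqrt(213423)) = -301736*(-483684 + 4*sqrt(213423)) = 145944875424 - 1206944*sqrt(213423)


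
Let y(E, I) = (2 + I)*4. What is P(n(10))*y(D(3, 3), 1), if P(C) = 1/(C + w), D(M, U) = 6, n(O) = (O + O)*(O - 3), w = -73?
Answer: 12/67 ≈ 0.17910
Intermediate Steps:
n(O) = 2*O*(-3 + O) (n(O) = (2*O)*(-3 + O) = 2*O*(-3 + O))
y(E, I) = 8 + 4*I
P(C) = 1/(-73 + C) (P(C) = 1/(C - 73) = 1/(-73 + C))
P(n(10))*y(D(3, 3), 1) = (8 + 4*1)/(-73 + 2*10*(-3 + 10)) = (8 + 4)/(-73 + 2*10*7) = 12/(-73 + 140) = 12/67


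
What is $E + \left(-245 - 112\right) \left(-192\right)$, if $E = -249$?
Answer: $68295$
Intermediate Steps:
$E + \left(-245 - 112\right) \left(-192\right) = -249 + \left(-245 - 112\right) \left(-192\right) = -249 - -68544 = -249 + 68544 = 68295$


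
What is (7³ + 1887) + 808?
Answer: 3038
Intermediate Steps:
(7³ + 1887) + 808 = (343 + 1887) + 808 = 2230 + 808 = 3038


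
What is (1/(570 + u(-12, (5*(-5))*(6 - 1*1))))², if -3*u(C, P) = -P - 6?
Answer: 9/2531281 ≈ 3.5555e-6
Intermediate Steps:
u(C, P) = 2 + P/3 (u(C, P) = -(-P - 6)/3 = -(-6 - P)/3 = 2 + P/3)
(1/(570 + u(-12, (5*(-5))*(6 - 1*1))))² = (1/(570 + (2 + ((5*(-5))*(6 - 1*1))/3)))² = (1/(570 + (2 + (-25*(6 - 1))/3)))² = (1/(570 + (2 + (-25*5)/3)))² = (1/(570 + (2 + (⅓)*(-125))))² = (1/(570 + (2 - 125/3)))² = (1/(570 - 119/3))² = (1/(1591/3))² = (3/1591)² = 9/2531281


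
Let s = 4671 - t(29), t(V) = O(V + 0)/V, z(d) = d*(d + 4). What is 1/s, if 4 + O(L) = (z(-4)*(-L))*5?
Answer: 29/135463 ≈ 0.00021408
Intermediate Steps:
z(d) = d*(4 + d)
O(L) = -4 (O(L) = -4 + ((-4*(4 - 4))*(-L))*5 = -4 + ((-4*0)*(-L))*5 = -4 + (0*(-L))*5 = -4 + 0*5 = -4 + 0 = -4)
t(V) = -4/V
s = 135463/29 (s = 4671 - (-4)/29 = 4671 - 1*(-4/29) = 4671 + 4/29 = 135463/29 ≈ 4671.1)
1/s = 1/(135463/29) = 29/135463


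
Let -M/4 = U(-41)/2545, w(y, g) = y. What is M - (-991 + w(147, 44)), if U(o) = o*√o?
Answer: 844 + 164*I*√41/2545 ≈ 844.0 + 0.41262*I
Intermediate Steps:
U(o) = o^(3/2)
M = 164*I*√41/2545 (M = -4*(-41)^(3/2)/2545 = -4*(-41*I*√41)/2545 = -(-164)*I*√41/2545 = 164*I*√41/2545 ≈ 0.41262*I)
M - (-991 + w(147, 44)) = 164*I*√41/2545 - (-991 + 147) = 164*I*√41/2545 - 1*(-844) = 164*I*√41/2545 + 844 = 844 + 164*I*√41/2545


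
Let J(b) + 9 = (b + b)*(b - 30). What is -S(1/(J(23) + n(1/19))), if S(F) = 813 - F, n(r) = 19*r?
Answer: -268291/330 ≈ -813.00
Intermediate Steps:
J(b) = -9 + 2*b*(-30 + b) (J(b) = -9 + (b + b)*(b - 30) = -9 + (2*b)*(-30 + b) = -9 + 2*b*(-30 + b))
-S(1/(J(23) + n(1/19))) = -(813 - 1/((-9 - 60*23 + 2*23²) + 19/19)) = -(813 - 1/((-9 - 1380 + 2*529) + 19*(1/19))) = -(813 - 1/((-9 - 1380 + 1058) + 1)) = -(813 - 1/(-331 + 1)) = -(813 - 1/(-330)) = -(813 - 1*(-1/330)) = -(813 + 1/330) = -1*268291/330 = -268291/330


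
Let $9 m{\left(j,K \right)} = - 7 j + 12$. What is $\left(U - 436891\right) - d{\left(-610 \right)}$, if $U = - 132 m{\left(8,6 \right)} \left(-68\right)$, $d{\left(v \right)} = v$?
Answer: $- \frac{1440491}{3} \approx -4.8016 \cdot 10^{5}$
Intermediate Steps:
$m{\left(j,K \right)} = \frac{4}{3} - \frac{7 j}{9}$ ($m{\left(j,K \right)} = \frac{- 7 j + 12}{9} = \frac{12 - 7 j}{9} = \frac{4}{3} - \frac{7 j}{9}$)
$U = - \frac{131648}{3}$ ($U = - 132 \left(\frac{4}{3} - \frac{56}{9}\right) \left(-68\right) = \left(-132\right) \left(- \frac{44}{9}\right) \left(-68\right) = \frac{1936}{3} \left(-68\right) = - \frac{131648}{3} \approx -43883.0$)
$\left(U - 436891\right) - d{\left(-610 \right)} = \left(- \frac{131648}{3} - 436891\right) - -610 = \left(- \frac{131648}{3} - 436891\right) + 610 = - \frac{1442321}{3} + 610 = - \frac{1440491}{3}$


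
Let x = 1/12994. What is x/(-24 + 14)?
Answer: -1/129940 ≈ -7.6959e-6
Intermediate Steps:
x = 1/12994 ≈ 7.6959e-5
x/(-24 + 14) = (1/12994)/(-24 + 14) = (1/12994)/(-10) = -⅒*1/12994 = -1/129940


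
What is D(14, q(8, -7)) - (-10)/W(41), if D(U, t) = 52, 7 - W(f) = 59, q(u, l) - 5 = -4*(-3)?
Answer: 1347/26 ≈ 51.808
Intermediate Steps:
q(u, l) = 17 (q(u, l) = 5 - 4*(-3) = 5 + 12 = 17)
W(f) = -52 (W(f) = 7 - 1*59 = 7 - 59 = -52)
D(14, q(8, -7)) - (-10)/W(41) = 52 - (-10)/(-52) = 52 - (-10)*(-1)/52 = 52 - 1*5/26 = 52 - 5/26 = 1347/26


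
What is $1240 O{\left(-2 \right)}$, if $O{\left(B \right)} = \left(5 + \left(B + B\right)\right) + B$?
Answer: $-1240$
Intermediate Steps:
$O{\left(B \right)} = 5 + 3 B$ ($O{\left(B \right)} = \left(5 + 2 B\right) + B = 5 + 3 B$)
$1240 O{\left(-2 \right)} = 1240 \left(5 + 3 \left(-2\right)\right) = 1240 \left(5 - 6\right) = 1240 \left(-1\right) = -1240$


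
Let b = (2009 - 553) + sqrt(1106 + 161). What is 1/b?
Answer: 208/302667 - sqrt(1267)/2118669 ≈ 0.00067042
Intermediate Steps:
b = 1456 + sqrt(1267) ≈ 1491.6
1/b = 1/(1456 + sqrt(1267))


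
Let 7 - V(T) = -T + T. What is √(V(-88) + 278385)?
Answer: 2*√69598 ≈ 527.63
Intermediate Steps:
V(T) = 7 (V(T) = 7 - (-T + T) = 7 - 1*0 = 7 + 0 = 7)
√(V(-88) + 278385) = √(7 + 278385) = √278392 = 2*√69598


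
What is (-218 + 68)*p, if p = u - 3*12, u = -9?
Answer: 6750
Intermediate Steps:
p = -45 (p = -9 - 3*12 = -9 - 36 = -45)
(-218 + 68)*p = (-218 + 68)*(-45) = -150*(-45) = 6750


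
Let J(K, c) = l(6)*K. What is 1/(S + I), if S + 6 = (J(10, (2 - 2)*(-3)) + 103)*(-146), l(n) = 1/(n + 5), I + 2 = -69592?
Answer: -11/932478 ≈ -1.1797e-5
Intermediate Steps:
I = -69594 (I = -2 - 69592 = -69594)
l(n) = 1/(5 + n)
J(K, c) = K/11 (J(K, c) = K/(5 + 6) = K/11)
S = -166944/11 (S = -6 + ((1/11)*10 + 103)*(-146) = -6 + (10/11 + 103)*(-146) = -6 + (1143/11)*(-146) = -6 - 166878/11 = -166944/11 ≈ -15177.)
1/(S + I) = 1/(-166944/11 - 69594) = 1/(-932478/11) = -11/932478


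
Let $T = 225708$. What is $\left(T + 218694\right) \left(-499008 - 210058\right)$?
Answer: $-315110348532$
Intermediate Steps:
$\left(T + 218694\right) \left(-499008 - 210058\right) = \left(225708 + 218694\right) \left(-499008 - 210058\right) = 444402 \left(-709066\right) = -315110348532$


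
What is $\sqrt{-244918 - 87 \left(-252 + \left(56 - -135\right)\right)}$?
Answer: $i \sqrt{239611} \approx 489.5 i$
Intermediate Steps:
$\sqrt{-244918 - 87 \left(-252 + \left(56 - -135\right)\right)} = \sqrt{-244918 - 87 \left(-252 + \left(56 + 135\right)\right)} = \sqrt{-244918 - 87 \left(-252 + 191\right)} = \sqrt{-244918 - -5307} = \sqrt{-244918 + 5307} = \sqrt{-239611} = i \sqrt{239611}$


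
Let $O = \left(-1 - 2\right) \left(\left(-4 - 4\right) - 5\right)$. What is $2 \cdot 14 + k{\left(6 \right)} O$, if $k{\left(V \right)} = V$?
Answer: $262$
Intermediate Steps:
$O = 39$ ($O = - 3 \left(\left(-4 - 4\right) - 5\right) = - 3 \left(-8 - 5\right) = \left(-3\right) \left(-13\right) = 39$)
$2 \cdot 14 + k{\left(6 \right)} O = 2 \cdot 14 + 6 \cdot 39 = 28 + 234 = 262$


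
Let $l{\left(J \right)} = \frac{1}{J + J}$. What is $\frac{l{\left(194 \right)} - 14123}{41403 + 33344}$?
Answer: $- \frac{5479723}{29001836} \approx -0.18894$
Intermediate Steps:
$l{\left(J \right)} = \frac{1}{2 J}$
$\frac{l{\left(194 \right)} - 14123}{41403 + 33344} = \frac{\frac{1}{2 \cdot 194} - 14123}{41403 + 33344} = \frac{\frac{1}{2} \cdot \frac{1}{194} - 14123}{74747} = \left(\frac{1}{388} - 14123\right) \frac{1}{74747} = \left(- \frac{5479723}{388}\right) \frac{1}{74747} = - \frac{5479723}{29001836}$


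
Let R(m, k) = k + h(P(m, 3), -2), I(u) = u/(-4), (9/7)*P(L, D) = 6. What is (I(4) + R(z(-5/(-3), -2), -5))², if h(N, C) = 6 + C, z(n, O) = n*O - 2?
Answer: 4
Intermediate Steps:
P(L, D) = 14/3 (P(L, D) = (7/9)*6 = 14/3)
I(u) = -u/4 (I(u) = u*(-¼) = -u/4)
z(n, O) = -2 + O*n (z(n, O) = O*n - 2 = -2 + O*n)
R(m, k) = 4 + k (R(m, k) = k + (6 - 2) = k + 4 = 4 + k)
(I(4) + R(z(-5/(-3), -2), -5))² = (-¼*4 + (4 - 5))² = (-1 - 1)² = (-2)² = 4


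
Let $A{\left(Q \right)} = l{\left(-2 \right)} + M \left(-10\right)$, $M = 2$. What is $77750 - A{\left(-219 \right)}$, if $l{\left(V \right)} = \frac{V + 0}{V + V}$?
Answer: $\frac{155539}{2} \approx 77770.0$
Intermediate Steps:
$l{\left(V \right)} = \frac{1}{2}$ ($l{\left(V \right)} = \frac{V}{2 V} = V \frac{1}{2 V} = \frac{1}{2}$)
$A{\left(Q \right)} = - \frac{39}{2}$ ($A{\left(Q \right)} = \frac{1}{2} + 2 \left(-10\right) = \frac{1}{2} - 20 = - \frac{39}{2}$)
$77750 - A{\left(-219 \right)} = 77750 - - \frac{39}{2} = 77750 + \frac{39}{2} = \frac{155539}{2}$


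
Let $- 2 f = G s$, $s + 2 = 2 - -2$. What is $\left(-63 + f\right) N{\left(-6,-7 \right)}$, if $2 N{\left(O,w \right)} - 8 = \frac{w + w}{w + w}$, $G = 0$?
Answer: $- \frac{567}{2} \approx -283.5$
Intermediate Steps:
$s = 2$ ($s = -2 + \left(2 - -2\right) = -2 + \left(2 + 2\right) = -2 + 4 = 2$)
$f = 0$ ($f = - \frac{0 \cdot 2}{2} = \left(- \frac{1}{2}\right) 0 = 0$)
$N{\left(O,w \right)} = \frac{9}{2}$ ($N{\left(O,w \right)} = 4 + \frac{\left(w + w\right) \frac{1}{w + w}}{2} = 4 + \frac{2 w \frac{1}{2 w}}{2} = 4 + \frac{1}{2} \cdot 1 = 4 + \frac{1}{2} = \frac{9}{2}$)
$\left(-63 + f\right) N{\left(-6,-7 \right)} = \left(-63 + 0\right) \frac{9}{2} = \left(-63\right) \frac{9}{2} = - \frac{567}{2}$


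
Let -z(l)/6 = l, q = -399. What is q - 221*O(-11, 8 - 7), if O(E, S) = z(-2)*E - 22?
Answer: 33635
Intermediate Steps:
z(l) = -6*l
O(E, S) = -22 + 12*E (O(E, S) = (-6*(-2))*E - 22 = 12*E - 22 = -22 + 12*E)
q - 221*O(-11, 8 - 7) = -399 - 221*(-22 + 12*(-11)) = -399 - 221*(-22 - 132) = -399 - 221*(-154) = -399 + 34034 = 33635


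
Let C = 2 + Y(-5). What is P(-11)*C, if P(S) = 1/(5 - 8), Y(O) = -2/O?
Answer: -⅘ ≈ -0.80000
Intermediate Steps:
C = 12/5 (C = 2 - 2/(-5) = 2 - 2*(-⅕) = 2 + ⅖ = 12/5 ≈ 2.4000)
P(S) = -⅓ (P(S) = 1/(-3) = -⅓)
P(-11)*C = -⅓*12/5 = -⅘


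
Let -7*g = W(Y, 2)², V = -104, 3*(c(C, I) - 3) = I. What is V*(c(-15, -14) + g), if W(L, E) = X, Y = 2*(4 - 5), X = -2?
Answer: 4888/21 ≈ 232.76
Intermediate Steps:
c(C, I) = 3 + I/3
Y = -2 (Y = 2*(-1) = -2)
W(L, E) = -2
g = -4/7 (g = -⅐*(-2)² = -⅐*4 = -4/7 ≈ -0.57143)
V*(c(-15, -14) + g) = -104*((3 + (⅓)*(-14)) - 4/7) = -104*((3 - 14/3) - 4/7) = -104*(-5/3 - 4/7) = -104*(-47/21) = 4888/21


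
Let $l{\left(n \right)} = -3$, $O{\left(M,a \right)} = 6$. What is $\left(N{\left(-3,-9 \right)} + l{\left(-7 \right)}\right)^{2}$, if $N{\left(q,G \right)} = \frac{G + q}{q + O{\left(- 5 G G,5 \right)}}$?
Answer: $49$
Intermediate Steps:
$N{\left(q,G \right)} = \frac{G + q}{6 + q}$ ($N{\left(q,G \right)} = \frac{G + q}{q + 6} = \frac{G + q}{6 + q}$)
$\left(N{\left(-3,-9 \right)} + l{\left(-7 \right)}\right)^{2} = \left(\frac{-9 - 3}{6 - 3} - 3\right)^{2} = \left(\frac{1}{3} \left(-12\right) - 3\right)^{2} = \left(-4 - 3\right)^{2} = \left(-7\right)^{2} = 49$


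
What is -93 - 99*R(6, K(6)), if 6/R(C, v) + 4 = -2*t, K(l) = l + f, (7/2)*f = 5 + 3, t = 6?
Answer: -447/8 ≈ -55.875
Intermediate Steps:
f = 16/7 (f = 2*(5 + 3)/7 = (2/7)*8 = 16/7 ≈ 2.2857)
K(l) = 16/7 + l (K(l) = l + 16/7 = 16/7 + l)
R(C, v) = -3/8 (R(C, v) = 6/(-4 - 2*6) = 6/(-4 - 12) = 6/(-16) = 6*(-1/16) = -3/8)
-93 - 99*R(6, K(6)) = -93 - 99*(-3/8) = -93 + 297/8 = -447/8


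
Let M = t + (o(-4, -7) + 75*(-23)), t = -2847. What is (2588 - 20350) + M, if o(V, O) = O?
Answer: -22341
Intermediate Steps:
M = -4579 (M = -2847 + (-7 + 75*(-23)) = -2847 + (-7 - 1725) = -2847 - 1732 = -4579)
(2588 - 20350) + M = (2588 - 20350) - 4579 = -17762 - 4579 = -22341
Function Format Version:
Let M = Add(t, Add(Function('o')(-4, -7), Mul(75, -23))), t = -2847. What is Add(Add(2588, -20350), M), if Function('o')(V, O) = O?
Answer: -22341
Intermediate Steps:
M = -4579 (M = Add(-2847, Add(-7, Mul(75, -23))) = Add(-2847, Add(-7, -1725)) = Add(-2847, -1732) = -4579)
Add(Add(2588, -20350), M) = Add(Add(2588, -20350), -4579) = Add(-17762, -4579) = -22341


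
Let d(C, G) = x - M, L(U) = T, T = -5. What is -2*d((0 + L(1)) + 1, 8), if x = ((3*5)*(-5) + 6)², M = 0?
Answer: -9522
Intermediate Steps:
L(U) = -5
x = 4761 (x = (15*(-5) + 6)² = (-75 + 6)² = (-69)² = 4761)
d(C, G) = 4761 (d(C, G) = 4761 - 1*0 = 4761 + 0 = 4761)
-2*d((0 + L(1)) + 1, 8) = -2*4761 = -9522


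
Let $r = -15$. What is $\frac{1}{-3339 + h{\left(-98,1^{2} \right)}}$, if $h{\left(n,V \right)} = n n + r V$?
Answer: $\frac{1}{6250} \approx 0.00016$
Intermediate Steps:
$h{\left(n,V \right)} = n^{2} - 15 V$ ($h{\left(n,V \right)} = n n - 15 V = n^{2} - 15 V$)
$\frac{1}{-3339 + h{\left(-98,1^{2} \right)}} = \frac{1}{-3339 + \left(\left(-98\right)^{2} - 15 \cdot 1^{2}\right)} = \frac{1}{-3339 + \left(9604 - 15\right)} = \frac{1}{-3339 + 9589} = \frac{1}{6250}$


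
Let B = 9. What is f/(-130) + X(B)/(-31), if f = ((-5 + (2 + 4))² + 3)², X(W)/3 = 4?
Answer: -1028/2015 ≈ -0.51017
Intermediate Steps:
X(W) = 12 (X(W) = 3*4 = 12)
f = 16 (f = ((-5 + 6)² + 3)² = (1² + 3)² = (1 + 3)² = 4² = 16)
f/(-130) + X(B)/(-31) = 16/(-130) + 12/(-31) = 16*(-1/130) + 12*(-1/31) = -8/65 - 12/31 = -1028/2015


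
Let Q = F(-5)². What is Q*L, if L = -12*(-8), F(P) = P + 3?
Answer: 384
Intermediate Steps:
F(P) = 3 + P
L = 96
Q = 4 (Q = (3 - 5)² = (-2)² = 4)
Q*L = 4*96 = 384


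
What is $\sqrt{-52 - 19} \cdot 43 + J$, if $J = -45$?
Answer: $-45 + 43 i \sqrt{71} \approx -45.0 + 362.32 i$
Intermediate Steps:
$\sqrt{-52 - 19} \cdot 43 + J = \sqrt{-52 - 19} \cdot 43 - 45 = \sqrt{-71} \cdot 43 - 45 = i \sqrt{71} \cdot 43 - 45 = 43 i \sqrt{71} - 45 = -45 + 43 i \sqrt{71}$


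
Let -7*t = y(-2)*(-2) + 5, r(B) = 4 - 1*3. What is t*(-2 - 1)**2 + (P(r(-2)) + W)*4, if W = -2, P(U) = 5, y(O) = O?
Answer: 3/7 ≈ 0.42857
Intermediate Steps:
r(B) = 1 (r(B) = 4 - 3 = 1)
t = -9/7 (t = -(-2*(-2) + 5)/7 = -(4 + 5)/7 = -1/7*9 = -9/7 ≈ -1.2857)
t*(-2 - 1)**2 + (P(r(-2)) + W)*4 = -9*(-2 - 1)**2/7 + (5 - 2)*4 = -9/7*(-3)**2 + 3*4 = -9/7*9 + 12 = -81/7 + 12 = 3/7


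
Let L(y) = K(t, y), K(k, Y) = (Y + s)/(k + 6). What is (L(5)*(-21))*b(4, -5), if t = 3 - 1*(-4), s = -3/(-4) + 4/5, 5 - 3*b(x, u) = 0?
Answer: -917/52 ≈ -17.635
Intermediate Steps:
b(x, u) = 5/3 (b(x, u) = 5/3 - ⅓*0 = 5/3 + 0 = 5/3)
s = 31/20 (s = -3*(-¼) + 4*(⅕) = ¾ + ⅘ = 31/20 ≈ 1.5500)
t = 7 (t = 3 + 4 = 7)
K(k, Y) = (31/20 + Y)/(6 + k) (K(k, Y) = (Y + 31/20)/(k + 6) = (31/20 + Y)/(6 + k))
L(y) = 31/260 + y/13 (L(y) = (31/20 + y)/(6 + 7) = (31/20 + y)/13 = 31/260 + y/13)
(L(5)*(-21))*b(4, -5) = ((31/260 + (1/13)*5)*(-21))*(5/3) = ((31/260 + 5/13)*(-21))*(5/3) = ((131/260)*(-21))*(5/3) = -2751/260*5/3 = -917/52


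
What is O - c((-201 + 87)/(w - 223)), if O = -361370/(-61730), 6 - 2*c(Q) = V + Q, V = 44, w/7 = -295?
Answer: 351385973/14123824 ≈ 24.879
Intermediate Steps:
w = -2065 (w = 7*(-295) = -2065)
c(Q) = -19 - Q/2 (c(Q) = 3 - (44 + Q)/2 = 3 + (-22 - Q/2) = -19 - Q/2)
O = 36137/6173 (O = -361370*(-1/61730) = 36137/6173 ≈ 5.8540)
O - c((-201 + 87)/(w - 223)) = 36137/6173 - (-19 - (-201 + 87)/(2*(-2065 - 223))) = 36137/6173 - (-19 - (-57)/(-2288)) = 36137/6173 - (-19 - (-57)*(-1)/2288) = 36137/6173 - (-19 - ½*57/1144) = 36137/6173 - (-19 - 57/2288) = 36137/6173 - 1*(-43529/2288) = 36137/6173 + 43529/2288 = 351385973/14123824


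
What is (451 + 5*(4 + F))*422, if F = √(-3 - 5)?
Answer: 198762 + 4220*I*√2 ≈ 1.9876e+5 + 5968.0*I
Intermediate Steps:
F = 2*I*√2 (F = √(-8) = 2*I*√2 ≈ 2.8284*I)
(451 + 5*(4 + F))*422 = (451 + 5*(4 + 2*I*√2))*422 = (451 + (20 + 10*I*√2))*422 = (471 + 10*I*√2)*422 = 198762 + 4220*I*√2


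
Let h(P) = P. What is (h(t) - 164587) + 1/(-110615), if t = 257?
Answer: -18177362951/110615 ≈ -1.6433e+5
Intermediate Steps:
(h(t) - 164587) + 1/(-110615) = (257 - 164587) + 1/(-110615) = -164330 - 1/110615 = -18177362951/110615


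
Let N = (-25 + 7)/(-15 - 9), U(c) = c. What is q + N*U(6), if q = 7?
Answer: 23/2 ≈ 11.500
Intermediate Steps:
N = ¾ (N = -18/(-24) = -18*(-1/24) = ¾ ≈ 0.75000)
q + N*U(6) = 7 + (¾)*6 = 7 + 9/2 = 23/2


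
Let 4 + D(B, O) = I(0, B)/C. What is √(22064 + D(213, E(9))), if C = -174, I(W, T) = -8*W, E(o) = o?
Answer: 2*√5515 ≈ 148.53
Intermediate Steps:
D(B, O) = -4 (D(B, O) = -4 - 8*0/(-174) = -4 + 0*(-1/174) = -4 + 0 = -4)
√(22064 + D(213, E(9))) = √(22064 - 4) = √22060 = 2*√5515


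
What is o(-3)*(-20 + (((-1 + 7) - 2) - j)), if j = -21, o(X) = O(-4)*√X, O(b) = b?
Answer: -20*I*√3 ≈ -34.641*I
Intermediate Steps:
o(X) = -4*√X
o(-3)*(-20 + (((-1 + 7) - 2) - j)) = (-4*I*√3)*(-20 + (((-1 + 7) - 2) - 1*(-21))) = (-4*I*√3)*(-20 + ((6 - 2) + 21)) = (-4*I*√3)*(-20 + (4 + 21)) = (-4*I*√3)*(-20 + 25) = -4*I*√3*5 = -20*I*√3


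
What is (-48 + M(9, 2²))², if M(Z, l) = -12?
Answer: 3600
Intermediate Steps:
(-48 + M(9, 2²))² = (-48 - 12)² = (-60)² = 3600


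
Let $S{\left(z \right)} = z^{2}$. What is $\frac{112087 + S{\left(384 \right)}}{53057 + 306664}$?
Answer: $\frac{259543}{359721} \approx 0.72151$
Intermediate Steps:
$\frac{112087 + S{\left(384 \right)}}{53057 + 306664} = \frac{112087 + 384^{2}}{53057 + 306664} = \frac{112087 + 147456}{359721} = 259543 \cdot \frac{1}{359721} = \frac{259543}{359721}$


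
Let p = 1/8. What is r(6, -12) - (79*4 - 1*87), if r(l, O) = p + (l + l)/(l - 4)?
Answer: -1783/8 ≈ -222.88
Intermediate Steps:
p = ⅛ ≈ 0.12500
r(l, O) = ⅛ + 2*l/(-4 + l) (r(l, O) = ⅛ + (l + l)/(l - 4) = ⅛ + (2*l)/(-4 + l) = ⅛ + 2*l/(-4 + l))
r(6, -12) - (79*4 - 1*87) = (-4 + 17*6)/(8*(-4 + 6)) - (79*4 - 1*87) = (⅛)*(-4 + 102)/2 - (316 - 87) = (⅛)*(½)*98 - 1*229 = 49/8 - 229 = -1783/8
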